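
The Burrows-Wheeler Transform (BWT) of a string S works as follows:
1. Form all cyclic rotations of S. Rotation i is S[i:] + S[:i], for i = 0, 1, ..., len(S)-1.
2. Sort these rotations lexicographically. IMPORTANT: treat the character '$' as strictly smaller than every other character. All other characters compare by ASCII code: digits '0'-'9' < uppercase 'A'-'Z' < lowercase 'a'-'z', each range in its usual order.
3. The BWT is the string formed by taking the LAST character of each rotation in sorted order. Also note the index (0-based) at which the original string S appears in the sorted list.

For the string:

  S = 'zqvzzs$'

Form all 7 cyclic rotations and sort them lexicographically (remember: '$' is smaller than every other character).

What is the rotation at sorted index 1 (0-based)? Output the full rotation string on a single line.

Answer: qvzzs$z

Derivation:
All 7 rotations (rotation i = S[i:]+S[:i]):
  rot[0] = zqvzzs$
  rot[1] = qvzzs$z
  rot[2] = vzzs$zq
  rot[3] = zzs$zqv
  rot[4] = zs$zqvz
  rot[5] = s$zqvzz
  rot[6] = $zqvzzs
Sorted (with $ < everything):
  sorted[0] = $zqvzzs
  sorted[1] = qvzzs$z
  sorted[2] = s$zqvzz
  sorted[3] = vzzs$zq
  sorted[4] = zqvzzs$
  sorted[5] = zs$zqvz
  sorted[6] = zzs$zqv
sorted[1] = qvzzs$z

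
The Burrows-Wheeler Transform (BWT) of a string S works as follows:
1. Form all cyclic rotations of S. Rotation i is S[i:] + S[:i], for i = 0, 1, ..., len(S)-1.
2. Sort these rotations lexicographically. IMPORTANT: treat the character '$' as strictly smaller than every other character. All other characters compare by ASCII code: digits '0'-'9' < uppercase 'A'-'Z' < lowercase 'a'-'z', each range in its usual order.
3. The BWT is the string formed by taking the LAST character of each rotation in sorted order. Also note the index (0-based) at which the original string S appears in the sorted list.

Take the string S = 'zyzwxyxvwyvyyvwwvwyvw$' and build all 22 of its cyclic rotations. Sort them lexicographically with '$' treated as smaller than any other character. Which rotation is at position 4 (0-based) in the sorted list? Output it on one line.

All 22 rotations (rotation i = S[i:]+S[:i]):
  rot[0] = zyzwxyxvwyvyyvwwvwyvw$
  rot[1] = yzwxyxvwyvyyvwwvwyvw$z
  rot[2] = zwxyxvwyvyyvwwvwyvw$zy
  rot[3] = wxyxvwyvyyvwwvwyvw$zyz
  rot[4] = xyxvwyvyyvwwvwyvw$zyzw
  rot[5] = yxvwyvyyvwwvwyvw$zyzwx
  rot[6] = xvwyvyyvwwvwyvw$zyzwxy
  rot[7] = vwyvyyvwwvwyvw$zyzwxyx
  rot[8] = wyvyyvwwvwyvw$zyzwxyxv
  rot[9] = yvyyvwwvwyvw$zyzwxyxvw
  rot[10] = vyyvwwvwyvw$zyzwxyxvwy
  rot[11] = yyvwwvwyvw$zyzwxyxvwyv
  rot[12] = yvwwvwyvw$zyzwxyxvwyvy
  rot[13] = vwwvwyvw$zyzwxyxvwyvyy
  rot[14] = wwvwyvw$zyzwxyxvwyvyyv
  rot[15] = wvwyvw$zyzwxyxvwyvyyvw
  rot[16] = vwyvw$zyzwxyxvwyvyyvww
  rot[17] = wyvw$zyzwxyxvwyvyyvwwv
  rot[18] = yvw$zyzwxyxvwyvyyvwwvw
  rot[19] = vw$zyzwxyxvwyvyyvwwvwy
  rot[20] = w$zyzwxyxvwyvyyvwwvwyv
  rot[21] = $zyzwxyxvwyvyyvwwvwyvw
Sorted (with $ < everything):
  sorted[0] = $zyzwxyxvwyvyyvwwvwyvw
  sorted[1] = vw$zyzwxyxvwyvyyvwwvwy
  sorted[2] = vwwvwyvw$zyzwxyxvwyvyy
  sorted[3] = vwyvw$zyzwxyxvwyvyyvww
  sorted[4] = vwyvyyvwwvwyvw$zyzwxyx
  sorted[5] = vyyvwwvwyvw$zyzwxyxvwy
  sorted[6] = w$zyzwxyxvwyvyyvwwvwyv
  sorted[7] = wvwyvw$zyzwxyxvwyvyyvw
  sorted[8] = wwvwyvw$zyzwxyxvwyvyyv
  sorted[9] = wxyxvwyvyyvwwvwyvw$zyz
  sorted[10] = wyvw$zyzwxyxvwyvyyvwwv
  sorted[11] = wyvyyvwwvwyvw$zyzwxyxv
  sorted[12] = xvwyvyyvwwvwyvw$zyzwxy
  sorted[13] = xyxvwyvyyvwwvwyvw$zyzw
  sorted[14] = yvw$zyzwxyxvwyvyyvwwvw
  sorted[15] = yvwwvwyvw$zyzwxyxvwyvy
  sorted[16] = yvyyvwwvwyvw$zyzwxyxvw
  sorted[17] = yxvwyvyyvwwvwyvw$zyzwx
  sorted[18] = yyvwwvwyvw$zyzwxyxvwyv
  sorted[19] = yzwxyxvwyvyyvwwvwyvw$z
  sorted[20] = zwxyxvwyvyyvwwvwyvw$zy
  sorted[21] = zyzwxyxvwyvyyvwwvwyvw$
sorted[4] = vwyvyyvwwvwyvw$zyzwxyx

Answer: vwyvyyvwwvwyvw$zyzwxyx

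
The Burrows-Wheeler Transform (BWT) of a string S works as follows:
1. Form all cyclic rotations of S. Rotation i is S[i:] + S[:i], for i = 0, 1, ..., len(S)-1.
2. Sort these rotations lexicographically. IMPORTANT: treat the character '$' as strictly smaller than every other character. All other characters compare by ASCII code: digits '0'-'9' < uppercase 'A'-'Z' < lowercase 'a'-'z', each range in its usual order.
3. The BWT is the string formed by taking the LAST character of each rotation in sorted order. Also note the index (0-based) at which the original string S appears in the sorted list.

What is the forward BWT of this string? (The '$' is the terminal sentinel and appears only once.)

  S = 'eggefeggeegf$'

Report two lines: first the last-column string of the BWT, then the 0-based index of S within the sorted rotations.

All 13 rotations (rotation i = S[i:]+S[:i]):
  rot[0] = eggefeggeegf$
  rot[1] = ggefeggeegf$e
  rot[2] = gefeggeegf$eg
  rot[3] = efeggeegf$egg
  rot[4] = feggeegf$egge
  rot[5] = eggeegf$eggef
  rot[6] = ggeegf$eggefe
  rot[7] = geegf$eggefeg
  rot[8] = eegf$eggefegg
  rot[9] = egf$eggefegge
  rot[10] = gf$eggefeggee
  rot[11] = f$eggefeggeeg
  rot[12] = $eggefeggeegf
Sorted (with $ < everything):
  sorted[0] = $eggefeggeegf  (last char: 'f')
  sorted[1] = eegf$eggefegg  (last char: 'g')
  sorted[2] = efeggeegf$egg  (last char: 'g')
  sorted[3] = egf$eggefegge  (last char: 'e')
  sorted[4] = eggeegf$eggef  (last char: 'f')
  sorted[5] = eggefeggeegf$  (last char: '$')
  sorted[6] = f$eggefeggeeg  (last char: 'g')
  sorted[7] = feggeegf$egge  (last char: 'e')
  sorted[8] = geegf$eggefeg  (last char: 'g')
  sorted[9] = gefeggeegf$eg  (last char: 'g')
  sorted[10] = gf$eggefeggee  (last char: 'e')
  sorted[11] = ggeegf$eggefe  (last char: 'e')
  sorted[12] = ggefeggeegf$e  (last char: 'e')
Last column: fggef$geggeee
Original string S is at sorted index 5

Answer: fggef$geggeee
5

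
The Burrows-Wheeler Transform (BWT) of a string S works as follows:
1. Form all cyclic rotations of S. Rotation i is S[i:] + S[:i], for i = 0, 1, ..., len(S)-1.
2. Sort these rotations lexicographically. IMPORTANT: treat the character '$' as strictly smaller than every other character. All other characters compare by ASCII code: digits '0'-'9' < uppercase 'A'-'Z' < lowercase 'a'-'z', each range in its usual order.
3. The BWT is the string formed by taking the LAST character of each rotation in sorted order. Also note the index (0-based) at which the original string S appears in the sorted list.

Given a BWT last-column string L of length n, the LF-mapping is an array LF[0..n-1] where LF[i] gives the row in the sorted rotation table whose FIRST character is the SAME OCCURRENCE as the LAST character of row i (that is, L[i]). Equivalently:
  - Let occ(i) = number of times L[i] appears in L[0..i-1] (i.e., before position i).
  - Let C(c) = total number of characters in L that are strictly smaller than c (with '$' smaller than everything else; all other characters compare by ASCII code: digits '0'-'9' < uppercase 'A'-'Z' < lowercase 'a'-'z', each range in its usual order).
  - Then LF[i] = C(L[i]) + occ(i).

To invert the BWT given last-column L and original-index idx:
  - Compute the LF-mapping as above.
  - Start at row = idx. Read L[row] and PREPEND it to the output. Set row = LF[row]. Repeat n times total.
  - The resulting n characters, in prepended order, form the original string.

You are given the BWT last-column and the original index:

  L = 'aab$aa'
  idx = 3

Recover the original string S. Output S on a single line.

LF mapping: 1 2 5 0 3 4
Walk LF starting at row 3, prepending L[row]:
  step 1: row=3, L[3]='$', prepend. Next row=LF[3]=0
  step 2: row=0, L[0]='a', prepend. Next row=LF[0]=1
  step 3: row=1, L[1]='a', prepend. Next row=LF[1]=2
  step 4: row=2, L[2]='b', prepend. Next row=LF[2]=5
  step 5: row=5, L[5]='a', prepend. Next row=LF[5]=4
  step 6: row=4, L[4]='a', prepend. Next row=LF[4]=3
Reversed output: aabaa$

Answer: aabaa$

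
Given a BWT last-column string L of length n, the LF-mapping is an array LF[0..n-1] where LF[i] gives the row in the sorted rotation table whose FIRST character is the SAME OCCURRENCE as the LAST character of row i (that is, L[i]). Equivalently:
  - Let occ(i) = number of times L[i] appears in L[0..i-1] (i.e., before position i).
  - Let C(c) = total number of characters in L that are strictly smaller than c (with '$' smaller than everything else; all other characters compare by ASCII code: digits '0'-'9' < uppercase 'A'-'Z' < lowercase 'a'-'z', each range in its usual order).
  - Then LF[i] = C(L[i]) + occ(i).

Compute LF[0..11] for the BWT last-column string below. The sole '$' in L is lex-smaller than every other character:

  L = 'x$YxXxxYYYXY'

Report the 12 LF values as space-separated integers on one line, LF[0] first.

Answer: 8 0 3 9 1 10 11 4 5 6 2 7

Derivation:
Char counts: '$':1, 'X':2, 'Y':5, 'x':4
C (first-col start): C('$')=0, C('X')=1, C('Y')=3, C('x')=8
L[0]='x': occ=0, LF[0]=C('x')+0=8+0=8
L[1]='$': occ=0, LF[1]=C('$')+0=0+0=0
L[2]='Y': occ=0, LF[2]=C('Y')+0=3+0=3
L[3]='x': occ=1, LF[3]=C('x')+1=8+1=9
L[4]='X': occ=0, LF[4]=C('X')+0=1+0=1
L[5]='x': occ=2, LF[5]=C('x')+2=8+2=10
L[6]='x': occ=3, LF[6]=C('x')+3=8+3=11
L[7]='Y': occ=1, LF[7]=C('Y')+1=3+1=4
L[8]='Y': occ=2, LF[8]=C('Y')+2=3+2=5
L[9]='Y': occ=3, LF[9]=C('Y')+3=3+3=6
L[10]='X': occ=1, LF[10]=C('X')+1=1+1=2
L[11]='Y': occ=4, LF[11]=C('Y')+4=3+4=7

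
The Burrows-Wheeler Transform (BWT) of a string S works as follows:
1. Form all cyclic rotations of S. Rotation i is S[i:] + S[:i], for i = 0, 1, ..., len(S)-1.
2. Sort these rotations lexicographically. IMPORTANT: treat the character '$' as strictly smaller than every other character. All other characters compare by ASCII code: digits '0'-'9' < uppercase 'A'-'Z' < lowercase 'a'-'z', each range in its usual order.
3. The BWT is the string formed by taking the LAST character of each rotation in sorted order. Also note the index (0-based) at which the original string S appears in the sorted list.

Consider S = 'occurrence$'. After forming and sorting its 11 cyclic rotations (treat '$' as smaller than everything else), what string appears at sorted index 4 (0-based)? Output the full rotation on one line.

Answer: e$occurrenc

Derivation:
All 11 rotations (rotation i = S[i:]+S[:i]):
  rot[0] = occurrence$
  rot[1] = ccurrence$o
  rot[2] = currence$oc
  rot[3] = urrence$occ
  rot[4] = rrence$occu
  rot[5] = rence$occur
  rot[6] = ence$occurr
  rot[7] = nce$occurre
  rot[8] = ce$occurren
  rot[9] = e$occurrenc
  rot[10] = $occurrence
Sorted (with $ < everything):
  sorted[0] = $occurrence
  sorted[1] = ccurrence$o
  sorted[2] = ce$occurren
  sorted[3] = currence$oc
  sorted[4] = e$occurrenc
  sorted[5] = ence$occurr
  sorted[6] = nce$occurre
  sorted[7] = occurrence$
  sorted[8] = rence$occur
  sorted[9] = rrence$occu
  sorted[10] = urrence$occ
sorted[4] = e$occurrenc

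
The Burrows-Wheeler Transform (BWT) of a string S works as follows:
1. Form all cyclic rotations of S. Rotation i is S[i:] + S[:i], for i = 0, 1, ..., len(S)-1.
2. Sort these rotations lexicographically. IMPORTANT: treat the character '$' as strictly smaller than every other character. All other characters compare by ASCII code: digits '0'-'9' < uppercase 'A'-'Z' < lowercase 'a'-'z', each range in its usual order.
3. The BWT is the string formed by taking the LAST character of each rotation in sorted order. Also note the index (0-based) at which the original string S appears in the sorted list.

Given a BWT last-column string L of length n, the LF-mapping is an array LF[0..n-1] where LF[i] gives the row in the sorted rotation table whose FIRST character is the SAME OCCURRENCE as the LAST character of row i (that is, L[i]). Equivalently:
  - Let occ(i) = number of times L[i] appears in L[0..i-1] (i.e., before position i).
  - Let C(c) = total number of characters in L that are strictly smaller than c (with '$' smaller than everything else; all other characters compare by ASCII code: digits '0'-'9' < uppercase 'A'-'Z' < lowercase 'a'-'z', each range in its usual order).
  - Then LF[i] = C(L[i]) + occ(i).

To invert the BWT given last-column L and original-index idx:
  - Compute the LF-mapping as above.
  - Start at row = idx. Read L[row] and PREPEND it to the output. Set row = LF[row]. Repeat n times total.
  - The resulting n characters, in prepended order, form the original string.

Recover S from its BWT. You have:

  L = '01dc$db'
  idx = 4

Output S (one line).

Answer: cbdd10$

Derivation:
LF mapping: 1 2 5 4 0 6 3
Walk LF starting at row 4, prepending L[row]:
  step 1: row=4, L[4]='$', prepend. Next row=LF[4]=0
  step 2: row=0, L[0]='0', prepend. Next row=LF[0]=1
  step 3: row=1, L[1]='1', prepend. Next row=LF[1]=2
  step 4: row=2, L[2]='d', prepend. Next row=LF[2]=5
  step 5: row=5, L[5]='d', prepend. Next row=LF[5]=6
  step 6: row=6, L[6]='b', prepend. Next row=LF[6]=3
  step 7: row=3, L[3]='c', prepend. Next row=LF[3]=4
Reversed output: cbdd10$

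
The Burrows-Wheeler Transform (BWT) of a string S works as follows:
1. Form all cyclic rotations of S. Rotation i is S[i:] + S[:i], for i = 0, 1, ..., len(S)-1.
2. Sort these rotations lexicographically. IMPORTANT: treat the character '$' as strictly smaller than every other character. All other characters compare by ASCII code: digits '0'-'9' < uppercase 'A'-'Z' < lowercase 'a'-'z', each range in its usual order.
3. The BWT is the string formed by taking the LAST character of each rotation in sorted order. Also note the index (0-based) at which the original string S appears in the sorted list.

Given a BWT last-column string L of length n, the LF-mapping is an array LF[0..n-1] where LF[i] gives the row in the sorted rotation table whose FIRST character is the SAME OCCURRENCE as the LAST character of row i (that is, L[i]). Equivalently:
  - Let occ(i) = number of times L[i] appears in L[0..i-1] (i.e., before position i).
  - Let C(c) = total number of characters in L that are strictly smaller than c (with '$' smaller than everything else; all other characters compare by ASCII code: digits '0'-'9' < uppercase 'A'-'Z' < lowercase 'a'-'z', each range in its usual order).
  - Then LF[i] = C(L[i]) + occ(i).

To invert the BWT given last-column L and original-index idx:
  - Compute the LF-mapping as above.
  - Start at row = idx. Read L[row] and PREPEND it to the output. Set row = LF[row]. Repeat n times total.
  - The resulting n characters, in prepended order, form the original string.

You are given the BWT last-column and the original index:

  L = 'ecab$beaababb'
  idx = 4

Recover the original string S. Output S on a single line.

Answer: acaabbebbabe$

Derivation:
LF mapping: 11 10 1 5 0 6 12 2 3 7 4 8 9
Walk LF starting at row 4, prepending L[row]:
  step 1: row=4, L[4]='$', prepend. Next row=LF[4]=0
  step 2: row=0, L[0]='e', prepend. Next row=LF[0]=11
  step 3: row=11, L[11]='b', prepend. Next row=LF[11]=8
  step 4: row=8, L[8]='a', prepend. Next row=LF[8]=3
  step 5: row=3, L[3]='b', prepend. Next row=LF[3]=5
  step 6: row=5, L[5]='b', prepend. Next row=LF[5]=6
  step 7: row=6, L[6]='e', prepend. Next row=LF[6]=12
  step 8: row=12, L[12]='b', prepend. Next row=LF[12]=9
  step 9: row=9, L[9]='b', prepend. Next row=LF[9]=7
  step 10: row=7, L[7]='a', prepend. Next row=LF[7]=2
  step 11: row=2, L[2]='a', prepend. Next row=LF[2]=1
  step 12: row=1, L[1]='c', prepend. Next row=LF[1]=10
  step 13: row=10, L[10]='a', prepend. Next row=LF[10]=4
Reversed output: acaabbebbabe$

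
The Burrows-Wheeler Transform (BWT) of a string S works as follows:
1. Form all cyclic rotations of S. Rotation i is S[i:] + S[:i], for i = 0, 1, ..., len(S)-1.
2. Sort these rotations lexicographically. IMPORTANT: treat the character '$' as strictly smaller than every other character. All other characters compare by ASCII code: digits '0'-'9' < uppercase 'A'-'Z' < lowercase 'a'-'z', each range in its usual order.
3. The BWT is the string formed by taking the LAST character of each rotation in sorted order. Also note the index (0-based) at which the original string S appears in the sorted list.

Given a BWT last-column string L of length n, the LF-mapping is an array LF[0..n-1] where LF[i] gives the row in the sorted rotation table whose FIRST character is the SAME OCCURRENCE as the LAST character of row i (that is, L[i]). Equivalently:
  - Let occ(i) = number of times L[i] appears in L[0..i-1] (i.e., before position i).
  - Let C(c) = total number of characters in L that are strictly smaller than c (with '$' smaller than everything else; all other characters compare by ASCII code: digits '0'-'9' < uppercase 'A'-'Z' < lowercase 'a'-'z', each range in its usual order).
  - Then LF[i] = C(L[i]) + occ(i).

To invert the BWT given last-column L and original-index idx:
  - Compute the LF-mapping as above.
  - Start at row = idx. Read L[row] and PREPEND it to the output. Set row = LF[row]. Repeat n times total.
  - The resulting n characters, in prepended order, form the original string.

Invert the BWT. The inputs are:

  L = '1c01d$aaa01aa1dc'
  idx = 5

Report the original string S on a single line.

LF mapping: 3 12 1 4 14 0 7 8 9 2 5 10 11 6 15 13
Walk LF starting at row 5, prepending L[row]:
  step 1: row=5, L[5]='$', prepend. Next row=LF[5]=0
  step 2: row=0, L[0]='1', prepend. Next row=LF[0]=3
  step 3: row=3, L[3]='1', prepend. Next row=LF[3]=4
  step 4: row=4, L[4]='d', prepend. Next row=LF[4]=14
  step 5: row=14, L[14]='d', prepend. Next row=LF[14]=15
  step 6: row=15, L[15]='c', prepend. Next row=LF[15]=13
  step 7: row=13, L[13]='1', prepend. Next row=LF[13]=6
  step 8: row=6, L[6]='a', prepend. Next row=LF[6]=7
  step 9: row=7, L[7]='a', prepend. Next row=LF[7]=8
  step 10: row=8, L[8]='a', prepend. Next row=LF[8]=9
  step 11: row=9, L[9]='0', prepend. Next row=LF[9]=2
  step 12: row=2, L[2]='0', prepend. Next row=LF[2]=1
  step 13: row=1, L[1]='c', prepend. Next row=LF[1]=12
  step 14: row=12, L[12]='a', prepend. Next row=LF[12]=11
  step 15: row=11, L[11]='a', prepend. Next row=LF[11]=10
  step 16: row=10, L[10]='1', prepend. Next row=LF[10]=5
Reversed output: 1aac00aaa1cdd11$

Answer: 1aac00aaa1cdd11$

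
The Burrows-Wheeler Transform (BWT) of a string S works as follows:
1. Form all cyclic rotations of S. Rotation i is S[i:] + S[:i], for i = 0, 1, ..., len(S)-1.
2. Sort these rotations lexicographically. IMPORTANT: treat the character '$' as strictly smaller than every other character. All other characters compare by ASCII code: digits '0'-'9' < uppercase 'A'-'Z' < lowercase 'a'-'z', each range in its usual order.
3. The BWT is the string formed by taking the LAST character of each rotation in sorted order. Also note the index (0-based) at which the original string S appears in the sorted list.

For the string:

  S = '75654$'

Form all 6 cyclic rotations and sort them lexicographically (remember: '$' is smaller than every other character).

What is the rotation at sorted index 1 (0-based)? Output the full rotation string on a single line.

All 6 rotations (rotation i = S[i:]+S[:i]):
  rot[0] = 75654$
  rot[1] = 5654$7
  rot[2] = 654$75
  rot[3] = 54$756
  rot[4] = 4$7565
  rot[5] = $75654
Sorted (with $ < everything):
  sorted[0] = $75654
  sorted[1] = 4$7565
  sorted[2] = 54$756
  sorted[3] = 5654$7
  sorted[4] = 654$75
  sorted[5] = 75654$
sorted[1] = 4$7565

Answer: 4$7565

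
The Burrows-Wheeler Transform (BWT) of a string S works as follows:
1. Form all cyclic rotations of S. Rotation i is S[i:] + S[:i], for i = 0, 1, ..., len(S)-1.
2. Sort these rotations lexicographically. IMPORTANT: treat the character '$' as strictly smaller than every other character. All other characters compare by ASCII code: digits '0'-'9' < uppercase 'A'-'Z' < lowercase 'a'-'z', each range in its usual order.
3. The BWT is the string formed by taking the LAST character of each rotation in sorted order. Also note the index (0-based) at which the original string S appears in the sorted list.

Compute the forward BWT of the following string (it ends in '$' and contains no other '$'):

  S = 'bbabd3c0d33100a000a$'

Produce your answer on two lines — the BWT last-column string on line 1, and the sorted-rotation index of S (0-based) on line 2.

All 20 rotations (rotation i = S[i:]+S[:i]):
  rot[0] = bbabd3c0d33100a000a$
  rot[1] = babd3c0d33100a000a$b
  rot[2] = abd3c0d33100a000a$bb
  rot[3] = bd3c0d33100a000a$bba
  rot[4] = d3c0d33100a000a$bbab
  rot[5] = 3c0d33100a000a$bbabd
  rot[6] = c0d33100a000a$bbabd3
  rot[7] = 0d33100a000a$bbabd3c
  rot[8] = d33100a000a$bbabd3c0
  rot[9] = 33100a000a$bbabd3c0d
  rot[10] = 3100a000a$bbabd3c0d3
  rot[11] = 100a000a$bbabd3c0d33
  rot[12] = 00a000a$bbabd3c0d331
  rot[13] = 0a000a$bbabd3c0d3310
  rot[14] = a000a$bbabd3c0d33100
  rot[15] = 000a$bbabd3c0d33100a
  rot[16] = 00a$bbabd3c0d33100a0
  rot[17] = 0a$bbabd3c0d33100a00
  rot[18] = a$bbabd3c0d33100a000
  rot[19] = $bbabd3c0d33100a000a
Sorted (with $ < everything):
  sorted[0] = $bbabd3c0d33100a000a  (last char: 'a')
  sorted[1] = 000a$bbabd3c0d33100a  (last char: 'a')
  sorted[2] = 00a$bbabd3c0d33100a0  (last char: '0')
  sorted[3] = 00a000a$bbabd3c0d331  (last char: '1')
  sorted[4] = 0a$bbabd3c0d33100a00  (last char: '0')
  sorted[5] = 0a000a$bbabd3c0d3310  (last char: '0')
  sorted[6] = 0d33100a000a$bbabd3c  (last char: 'c')
  sorted[7] = 100a000a$bbabd3c0d33  (last char: '3')
  sorted[8] = 3100a000a$bbabd3c0d3  (last char: '3')
  sorted[9] = 33100a000a$bbabd3c0d  (last char: 'd')
  sorted[10] = 3c0d33100a000a$bbabd  (last char: 'd')
  sorted[11] = a$bbabd3c0d33100a000  (last char: '0')
  sorted[12] = a000a$bbabd3c0d33100  (last char: '0')
  sorted[13] = abd3c0d33100a000a$bb  (last char: 'b')
  sorted[14] = babd3c0d33100a000a$b  (last char: 'b')
  sorted[15] = bbabd3c0d33100a000a$  (last char: '$')
  sorted[16] = bd3c0d33100a000a$bba  (last char: 'a')
  sorted[17] = c0d33100a000a$bbabd3  (last char: '3')
  sorted[18] = d33100a000a$bbabd3c0  (last char: '0')
  sorted[19] = d3c0d33100a000a$bbab  (last char: 'b')
Last column: aa0100c33dd00bb$a30b
Original string S is at sorted index 15

Answer: aa0100c33dd00bb$a30b
15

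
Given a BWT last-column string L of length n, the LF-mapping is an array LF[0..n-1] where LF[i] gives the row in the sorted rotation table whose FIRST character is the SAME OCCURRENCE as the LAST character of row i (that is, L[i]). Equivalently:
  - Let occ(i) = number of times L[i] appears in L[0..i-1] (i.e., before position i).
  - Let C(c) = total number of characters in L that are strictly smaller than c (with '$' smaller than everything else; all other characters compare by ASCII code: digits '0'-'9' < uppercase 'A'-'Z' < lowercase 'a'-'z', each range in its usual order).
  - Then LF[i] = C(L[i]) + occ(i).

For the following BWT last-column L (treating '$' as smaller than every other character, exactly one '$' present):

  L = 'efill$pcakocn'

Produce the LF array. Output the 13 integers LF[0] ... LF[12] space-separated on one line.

Char counts: '$':1, 'a':1, 'c':2, 'e':1, 'f':1, 'i':1, 'k':1, 'l':2, 'n':1, 'o':1, 'p':1
C (first-col start): C('$')=0, C('a')=1, C('c')=2, C('e')=4, C('f')=5, C('i')=6, C('k')=7, C('l')=8, C('n')=10, C('o')=11, C('p')=12
L[0]='e': occ=0, LF[0]=C('e')+0=4+0=4
L[1]='f': occ=0, LF[1]=C('f')+0=5+0=5
L[2]='i': occ=0, LF[2]=C('i')+0=6+0=6
L[3]='l': occ=0, LF[3]=C('l')+0=8+0=8
L[4]='l': occ=1, LF[4]=C('l')+1=8+1=9
L[5]='$': occ=0, LF[5]=C('$')+0=0+0=0
L[6]='p': occ=0, LF[6]=C('p')+0=12+0=12
L[7]='c': occ=0, LF[7]=C('c')+0=2+0=2
L[8]='a': occ=0, LF[8]=C('a')+0=1+0=1
L[9]='k': occ=0, LF[9]=C('k')+0=7+0=7
L[10]='o': occ=0, LF[10]=C('o')+0=11+0=11
L[11]='c': occ=1, LF[11]=C('c')+1=2+1=3
L[12]='n': occ=0, LF[12]=C('n')+0=10+0=10

Answer: 4 5 6 8 9 0 12 2 1 7 11 3 10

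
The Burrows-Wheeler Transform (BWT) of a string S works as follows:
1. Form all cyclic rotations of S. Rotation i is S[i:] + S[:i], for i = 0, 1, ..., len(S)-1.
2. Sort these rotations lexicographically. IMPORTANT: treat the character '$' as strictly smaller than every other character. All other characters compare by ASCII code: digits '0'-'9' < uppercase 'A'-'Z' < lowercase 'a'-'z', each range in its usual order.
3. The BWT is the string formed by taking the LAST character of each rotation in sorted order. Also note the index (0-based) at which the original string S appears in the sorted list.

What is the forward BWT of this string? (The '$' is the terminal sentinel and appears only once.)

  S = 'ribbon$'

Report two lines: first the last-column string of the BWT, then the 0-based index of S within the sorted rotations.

All 7 rotations (rotation i = S[i:]+S[:i]):
  rot[0] = ribbon$
  rot[1] = ibbon$r
  rot[2] = bbon$ri
  rot[3] = bon$rib
  rot[4] = on$ribb
  rot[5] = n$ribbo
  rot[6] = $ribbon
Sorted (with $ < everything):
  sorted[0] = $ribbon  (last char: 'n')
  sorted[1] = bbon$ri  (last char: 'i')
  sorted[2] = bon$rib  (last char: 'b')
  sorted[3] = ibbon$r  (last char: 'r')
  sorted[4] = n$ribbo  (last char: 'o')
  sorted[5] = on$ribb  (last char: 'b')
  sorted[6] = ribbon$  (last char: '$')
Last column: nibrob$
Original string S is at sorted index 6

Answer: nibrob$
6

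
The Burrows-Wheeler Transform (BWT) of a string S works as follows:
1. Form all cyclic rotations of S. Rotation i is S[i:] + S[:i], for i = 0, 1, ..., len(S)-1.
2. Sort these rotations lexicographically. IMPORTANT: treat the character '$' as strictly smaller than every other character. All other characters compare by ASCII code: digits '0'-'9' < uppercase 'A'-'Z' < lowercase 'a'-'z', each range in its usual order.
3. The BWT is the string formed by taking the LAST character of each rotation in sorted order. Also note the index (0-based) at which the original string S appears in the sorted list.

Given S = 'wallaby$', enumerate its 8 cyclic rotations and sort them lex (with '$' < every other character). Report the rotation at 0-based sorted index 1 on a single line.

All 8 rotations (rotation i = S[i:]+S[:i]):
  rot[0] = wallaby$
  rot[1] = allaby$w
  rot[2] = llaby$wa
  rot[3] = laby$wal
  rot[4] = aby$wall
  rot[5] = by$walla
  rot[6] = y$wallab
  rot[7] = $wallaby
Sorted (with $ < everything):
  sorted[0] = $wallaby
  sorted[1] = aby$wall
  sorted[2] = allaby$w
  sorted[3] = by$walla
  sorted[4] = laby$wal
  sorted[5] = llaby$wa
  sorted[6] = wallaby$
  sorted[7] = y$wallab
sorted[1] = aby$wall

Answer: aby$wall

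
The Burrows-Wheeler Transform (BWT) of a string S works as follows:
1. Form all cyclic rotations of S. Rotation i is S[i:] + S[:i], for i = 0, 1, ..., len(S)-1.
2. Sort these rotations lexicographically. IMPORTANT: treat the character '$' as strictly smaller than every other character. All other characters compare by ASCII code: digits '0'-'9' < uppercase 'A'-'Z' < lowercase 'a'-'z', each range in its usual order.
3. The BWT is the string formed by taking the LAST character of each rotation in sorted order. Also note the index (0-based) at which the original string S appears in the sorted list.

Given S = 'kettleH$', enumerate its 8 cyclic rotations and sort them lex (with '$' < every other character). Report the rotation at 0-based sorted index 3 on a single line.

Answer: ettleH$k

Derivation:
All 8 rotations (rotation i = S[i:]+S[:i]):
  rot[0] = kettleH$
  rot[1] = ettleH$k
  rot[2] = ttleH$ke
  rot[3] = tleH$ket
  rot[4] = leH$kett
  rot[5] = eH$kettl
  rot[6] = H$kettle
  rot[7] = $kettleH
Sorted (with $ < everything):
  sorted[0] = $kettleH
  sorted[1] = H$kettle
  sorted[2] = eH$kettl
  sorted[3] = ettleH$k
  sorted[4] = kettleH$
  sorted[5] = leH$kett
  sorted[6] = tleH$ket
  sorted[7] = ttleH$ke
sorted[3] = ettleH$k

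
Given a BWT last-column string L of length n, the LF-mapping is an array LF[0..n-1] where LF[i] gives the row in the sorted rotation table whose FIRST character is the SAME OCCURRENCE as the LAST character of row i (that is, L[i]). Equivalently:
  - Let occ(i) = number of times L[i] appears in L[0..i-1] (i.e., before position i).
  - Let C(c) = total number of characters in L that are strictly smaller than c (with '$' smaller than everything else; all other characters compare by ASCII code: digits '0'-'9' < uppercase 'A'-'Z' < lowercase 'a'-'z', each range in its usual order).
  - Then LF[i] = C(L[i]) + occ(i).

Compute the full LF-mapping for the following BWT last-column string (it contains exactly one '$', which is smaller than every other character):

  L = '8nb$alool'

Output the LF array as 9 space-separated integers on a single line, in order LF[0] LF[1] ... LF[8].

Answer: 1 6 3 0 2 4 7 8 5

Derivation:
Char counts: '$':1, '8':1, 'a':1, 'b':1, 'l':2, 'n':1, 'o':2
C (first-col start): C('$')=0, C('8')=1, C('a')=2, C('b')=3, C('l')=4, C('n')=6, C('o')=7
L[0]='8': occ=0, LF[0]=C('8')+0=1+0=1
L[1]='n': occ=0, LF[1]=C('n')+0=6+0=6
L[2]='b': occ=0, LF[2]=C('b')+0=3+0=3
L[3]='$': occ=0, LF[3]=C('$')+0=0+0=0
L[4]='a': occ=0, LF[4]=C('a')+0=2+0=2
L[5]='l': occ=0, LF[5]=C('l')+0=4+0=4
L[6]='o': occ=0, LF[6]=C('o')+0=7+0=7
L[7]='o': occ=1, LF[7]=C('o')+1=7+1=8
L[8]='l': occ=1, LF[8]=C('l')+1=4+1=5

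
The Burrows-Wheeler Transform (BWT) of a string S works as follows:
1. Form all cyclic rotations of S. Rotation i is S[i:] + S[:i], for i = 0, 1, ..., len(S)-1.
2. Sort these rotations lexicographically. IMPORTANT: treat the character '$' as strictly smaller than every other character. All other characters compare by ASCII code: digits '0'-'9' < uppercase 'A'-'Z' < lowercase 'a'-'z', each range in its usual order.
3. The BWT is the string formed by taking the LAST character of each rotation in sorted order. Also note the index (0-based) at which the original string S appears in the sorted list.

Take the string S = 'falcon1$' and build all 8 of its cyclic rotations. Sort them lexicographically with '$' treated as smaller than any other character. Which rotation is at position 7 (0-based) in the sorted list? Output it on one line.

All 8 rotations (rotation i = S[i:]+S[:i]):
  rot[0] = falcon1$
  rot[1] = alcon1$f
  rot[2] = lcon1$fa
  rot[3] = con1$fal
  rot[4] = on1$falc
  rot[5] = n1$falco
  rot[6] = 1$falcon
  rot[7] = $falcon1
Sorted (with $ < everything):
  sorted[0] = $falcon1
  sorted[1] = 1$falcon
  sorted[2] = alcon1$f
  sorted[3] = con1$fal
  sorted[4] = falcon1$
  sorted[5] = lcon1$fa
  sorted[6] = n1$falco
  sorted[7] = on1$falc
sorted[7] = on1$falc

Answer: on1$falc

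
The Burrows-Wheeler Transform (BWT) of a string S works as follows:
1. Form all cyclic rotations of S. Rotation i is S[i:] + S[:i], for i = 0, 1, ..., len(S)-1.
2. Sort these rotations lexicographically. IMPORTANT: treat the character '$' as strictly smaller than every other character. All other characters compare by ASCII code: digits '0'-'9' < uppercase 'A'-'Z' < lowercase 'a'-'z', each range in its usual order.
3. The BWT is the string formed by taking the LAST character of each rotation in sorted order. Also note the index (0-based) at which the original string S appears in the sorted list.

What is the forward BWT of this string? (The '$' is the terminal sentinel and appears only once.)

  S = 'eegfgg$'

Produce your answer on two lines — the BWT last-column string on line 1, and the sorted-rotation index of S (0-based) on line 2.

Answer: g$eggef
1

Derivation:
All 7 rotations (rotation i = S[i:]+S[:i]):
  rot[0] = eegfgg$
  rot[1] = egfgg$e
  rot[2] = gfgg$ee
  rot[3] = fgg$eeg
  rot[4] = gg$eegf
  rot[5] = g$eegfg
  rot[6] = $eegfgg
Sorted (with $ < everything):
  sorted[0] = $eegfgg  (last char: 'g')
  sorted[1] = eegfgg$  (last char: '$')
  sorted[2] = egfgg$e  (last char: 'e')
  sorted[3] = fgg$eeg  (last char: 'g')
  sorted[4] = g$eegfg  (last char: 'g')
  sorted[5] = gfgg$ee  (last char: 'e')
  sorted[6] = gg$eegf  (last char: 'f')
Last column: g$eggef
Original string S is at sorted index 1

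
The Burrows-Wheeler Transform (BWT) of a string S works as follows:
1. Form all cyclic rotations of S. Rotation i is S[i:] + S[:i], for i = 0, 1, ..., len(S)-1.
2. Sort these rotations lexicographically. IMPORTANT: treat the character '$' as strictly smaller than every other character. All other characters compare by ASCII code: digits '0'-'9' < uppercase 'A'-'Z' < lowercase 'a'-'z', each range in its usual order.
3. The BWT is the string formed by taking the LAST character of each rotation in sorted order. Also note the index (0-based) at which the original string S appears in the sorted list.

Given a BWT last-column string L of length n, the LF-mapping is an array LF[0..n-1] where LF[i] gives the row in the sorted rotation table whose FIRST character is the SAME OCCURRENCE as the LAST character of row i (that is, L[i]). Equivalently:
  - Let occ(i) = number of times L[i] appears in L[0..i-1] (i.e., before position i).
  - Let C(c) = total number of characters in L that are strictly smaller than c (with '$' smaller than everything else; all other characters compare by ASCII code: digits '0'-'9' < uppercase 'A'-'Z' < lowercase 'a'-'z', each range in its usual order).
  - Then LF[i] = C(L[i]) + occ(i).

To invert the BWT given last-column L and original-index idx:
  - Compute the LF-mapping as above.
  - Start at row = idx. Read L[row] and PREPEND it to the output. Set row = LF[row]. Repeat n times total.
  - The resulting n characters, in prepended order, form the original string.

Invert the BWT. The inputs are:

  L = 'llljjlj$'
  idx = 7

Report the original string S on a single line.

LF mapping: 4 5 6 1 2 7 3 0
Walk LF starting at row 7, prepending L[row]:
  step 1: row=7, L[7]='$', prepend. Next row=LF[7]=0
  step 2: row=0, L[0]='l', prepend. Next row=LF[0]=4
  step 3: row=4, L[4]='j', prepend. Next row=LF[4]=2
  step 4: row=2, L[2]='l', prepend. Next row=LF[2]=6
  step 5: row=6, L[6]='j', prepend. Next row=LF[6]=3
  step 6: row=3, L[3]='j', prepend. Next row=LF[3]=1
  step 7: row=1, L[1]='l', prepend. Next row=LF[1]=5
  step 8: row=5, L[5]='l', prepend. Next row=LF[5]=7
Reversed output: lljjljl$

Answer: lljjljl$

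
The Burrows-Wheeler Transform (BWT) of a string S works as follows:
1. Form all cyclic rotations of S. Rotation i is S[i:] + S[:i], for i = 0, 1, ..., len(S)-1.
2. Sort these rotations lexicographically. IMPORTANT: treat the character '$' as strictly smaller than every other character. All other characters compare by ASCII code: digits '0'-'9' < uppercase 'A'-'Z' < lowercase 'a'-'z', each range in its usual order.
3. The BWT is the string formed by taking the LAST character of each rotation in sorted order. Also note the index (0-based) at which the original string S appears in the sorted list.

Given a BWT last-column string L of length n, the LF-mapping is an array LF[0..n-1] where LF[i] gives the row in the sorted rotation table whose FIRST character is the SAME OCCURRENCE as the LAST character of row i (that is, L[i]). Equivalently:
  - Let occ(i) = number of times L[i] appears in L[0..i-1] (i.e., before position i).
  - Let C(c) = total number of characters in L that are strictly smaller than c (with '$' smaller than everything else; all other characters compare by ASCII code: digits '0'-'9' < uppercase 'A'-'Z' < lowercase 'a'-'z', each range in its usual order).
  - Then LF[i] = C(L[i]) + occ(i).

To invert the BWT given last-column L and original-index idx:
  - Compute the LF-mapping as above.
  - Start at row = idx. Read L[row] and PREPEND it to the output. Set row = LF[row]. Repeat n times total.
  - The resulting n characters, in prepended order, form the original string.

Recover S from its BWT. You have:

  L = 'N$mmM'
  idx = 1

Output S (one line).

LF mapping: 2 0 3 4 1
Walk LF starting at row 1, prepending L[row]:
  step 1: row=1, L[1]='$', prepend. Next row=LF[1]=0
  step 2: row=0, L[0]='N', prepend. Next row=LF[0]=2
  step 3: row=2, L[2]='m', prepend. Next row=LF[2]=3
  step 4: row=3, L[3]='m', prepend. Next row=LF[3]=4
  step 5: row=4, L[4]='M', prepend. Next row=LF[4]=1
Reversed output: MmmN$

Answer: MmmN$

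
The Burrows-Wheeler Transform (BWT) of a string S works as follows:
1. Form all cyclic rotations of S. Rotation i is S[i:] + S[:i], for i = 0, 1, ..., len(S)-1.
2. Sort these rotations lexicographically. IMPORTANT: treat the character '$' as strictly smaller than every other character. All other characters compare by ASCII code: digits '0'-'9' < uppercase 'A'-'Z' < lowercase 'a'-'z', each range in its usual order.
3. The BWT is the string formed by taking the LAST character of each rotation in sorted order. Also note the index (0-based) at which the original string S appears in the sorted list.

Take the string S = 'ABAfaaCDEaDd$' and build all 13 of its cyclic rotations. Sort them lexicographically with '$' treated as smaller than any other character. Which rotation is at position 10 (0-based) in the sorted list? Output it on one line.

Answer: aaCDEaDd$ABAf

Derivation:
All 13 rotations (rotation i = S[i:]+S[:i]):
  rot[0] = ABAfaaCDEaDd$
  rot[1] = BAfaaCDEaDd$A
  rot[2] = AfaaCDEaDd$AB
  rot[3] = faaCDEaDd$ABA
  rot[4] = aaCDEaDd$ABAf
  rot[5] = aCDEaDd$ABAfa
  rot[6] = CDEaDd$ABAfaa
  rot[7] = DEaDd$ABAfaaC
  rot[8] = EaDd$ABAfaaCD
  rot[9] = aDd$ABAfaaCDE
  rot[10] = Dd$ABAfaaCDEa
  rot[11] = d$ABAfaaCDEaD
  rot[12] = $ABAfaaCDEaDd
Sorted (with $ < everything):
  sorted[0] = $ABAfaaCDEaDd
  sorted[1] = ABAfaaCDEaDd$
  sorted[2] = AfaaCDEaDd$AB
  sorted[3] = BAfaaCDEaDd$A
  sorted[4] = CDEaDd$ABAfaa
  sorted[5] = DEaDd$ABAfaaC
  sorted[6] = Dd$ABAfaaCDEa
  sorted[7] = EaDd$ABAfaaCD
  sorted[8] = aCDEaDd$ABAfa
  sorted[9] = aDd$ABAfaaCDE
  sorted[10] = aaCDEaDd$ABAf
  sorted[11] = d$ABAfaaCDEaD
  sorted[12] = faaCDEaDd$ABA
sorted[10] = aaCDEaDd$ABAf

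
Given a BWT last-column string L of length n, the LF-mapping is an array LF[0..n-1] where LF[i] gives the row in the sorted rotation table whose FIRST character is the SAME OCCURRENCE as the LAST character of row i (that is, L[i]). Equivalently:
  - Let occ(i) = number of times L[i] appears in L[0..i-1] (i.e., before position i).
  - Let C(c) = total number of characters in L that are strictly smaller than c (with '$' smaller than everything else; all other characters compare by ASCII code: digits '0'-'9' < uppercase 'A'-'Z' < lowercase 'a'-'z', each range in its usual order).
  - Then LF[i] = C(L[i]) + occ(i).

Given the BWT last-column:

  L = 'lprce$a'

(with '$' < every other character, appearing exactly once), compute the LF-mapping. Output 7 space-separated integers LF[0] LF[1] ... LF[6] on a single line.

Char counts: '$':1, 'a':1, 'c':1, 'e':1, 'l':1, 'p':1, 'r':1
C (first-col start): C('$')=0, C('a')=1, C('c')=2, C('e')=3, C('l')=4, C('p')=5, C('r')=6
L[0]='l': occ=0, LF[0]=C('l')+0=4+0=4
L[1]='p': occ=0, LF[1]=C('p')+0=5+0=5
L[2]='r': occ=0, LF[2]=C('r')+0=6+0=6
L[3]='c': occ=0, LF[3]=C('c')+0=2+0=2
L[4]='e': occ=0, LF[4]=C('e')+0=3+0=3
L[5]='$': occ=0, LF[5]=C('$')+0=0+0=0
L[6]='a': occ=0, LF[6]=C('a')+0=1+0=1

Answer: 4 5 6 2 3 0 1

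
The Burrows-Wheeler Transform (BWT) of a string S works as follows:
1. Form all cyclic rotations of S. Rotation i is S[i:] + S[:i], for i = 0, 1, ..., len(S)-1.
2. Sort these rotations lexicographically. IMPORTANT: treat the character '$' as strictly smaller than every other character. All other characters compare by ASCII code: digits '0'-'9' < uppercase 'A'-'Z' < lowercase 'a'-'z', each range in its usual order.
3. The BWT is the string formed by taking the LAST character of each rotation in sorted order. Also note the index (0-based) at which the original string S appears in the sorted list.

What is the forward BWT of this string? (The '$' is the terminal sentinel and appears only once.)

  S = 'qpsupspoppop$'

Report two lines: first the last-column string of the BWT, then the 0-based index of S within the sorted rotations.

All 13 rotations (rotation i = S[i:]+S[:i]):
  rot[0] = qpsupspoppop$
  rot[1] = psupspoppop$q
  rot[2] = supspoppop$qp
  rot[3] = upspoppop$qps
  rot[4] = pspoppop$qpsu
  rot[5] = spoppop$qpsup
  rot[6] = poppop$qpsups
  rot[7] = oppop$qpsupsp
  rot[8] = ppop$qpsupspo
  rot[9] = pop$qpsupspop
  rot[10] = op$qpsupspopp
  rot[11] = p$qpsupspoppo
  rot[12] = $qpsupspoppop
Sorted (with $ < everything):
  sorted[0] = $qpsupspoppop  (last char: 'p')
  sorted[1] = op$qpsupspopp  (last char: 'p')
  sorted[2] = oppop$qpsupsp  (last char: 'p')
  sorted[3] = p$qpsupspoppo  (last char: 'o')
  sorted[4] = pop$qpsupspop  (last char: 'p')
  sorted[5] = poppop$qpsups  (last char: 's')
  sorted[6] = ppop$qpsupspo  (last char: 'o')
  sorted[7] = pspoppop$qpsu  (last char: 'u')
  sorted[8] = psupspoppop$q  (last char: 'q')
  sorted[9] = qpsupspoppop$  (last char: '$')
  sorted[10] = spoppop$qpsup  (last char: 'p')
  sorted[11] = supspoppop$qp  (last char: 'p')
  sorted[12] = upspoppop$qps  (last char: 's')
Last column: pppopsouq$pps
Original string S is at sorted index 9

Answer: pppopsouq$pps
9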